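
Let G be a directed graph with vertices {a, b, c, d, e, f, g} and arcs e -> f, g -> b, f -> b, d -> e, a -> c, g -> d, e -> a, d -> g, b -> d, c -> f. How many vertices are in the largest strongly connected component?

7

{a, b, c, d, e, f, g} are all mutually reachable — one SCC of size 7.
The largest has 7 vertices.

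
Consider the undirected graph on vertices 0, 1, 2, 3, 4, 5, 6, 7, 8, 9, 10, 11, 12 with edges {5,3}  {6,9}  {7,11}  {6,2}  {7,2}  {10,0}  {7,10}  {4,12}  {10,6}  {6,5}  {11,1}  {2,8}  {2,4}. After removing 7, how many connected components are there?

2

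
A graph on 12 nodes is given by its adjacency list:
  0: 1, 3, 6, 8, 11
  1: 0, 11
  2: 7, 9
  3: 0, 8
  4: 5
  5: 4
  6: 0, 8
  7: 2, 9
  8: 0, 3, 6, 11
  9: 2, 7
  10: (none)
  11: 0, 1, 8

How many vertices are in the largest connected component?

6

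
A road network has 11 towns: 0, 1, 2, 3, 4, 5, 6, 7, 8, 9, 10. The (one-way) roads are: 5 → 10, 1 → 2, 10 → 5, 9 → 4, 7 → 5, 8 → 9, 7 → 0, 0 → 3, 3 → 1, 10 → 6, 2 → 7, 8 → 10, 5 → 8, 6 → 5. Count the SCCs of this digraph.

4

{0, 1, 2, 3, 7} are all mutually reachable — one SCC of size 5.
{5, 6, 8, 10} are all mutually reachable — one SCC of size 4.
{4} is an SCC by itself.
{9} is an SCC by itself.
That gives 4 strongly connected components.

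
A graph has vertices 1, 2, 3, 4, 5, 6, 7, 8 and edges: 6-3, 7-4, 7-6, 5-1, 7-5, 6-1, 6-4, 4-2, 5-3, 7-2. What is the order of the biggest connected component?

7

8 is isolated — a component by itself.
Starting from 1 we can reach 1, 2, 3, 4, 5, 6, 7. That is one component of size 7.
The largest has 7 vertices.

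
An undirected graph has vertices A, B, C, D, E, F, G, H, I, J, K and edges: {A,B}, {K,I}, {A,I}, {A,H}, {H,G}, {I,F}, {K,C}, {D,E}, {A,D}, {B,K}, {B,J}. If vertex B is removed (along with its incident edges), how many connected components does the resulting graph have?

2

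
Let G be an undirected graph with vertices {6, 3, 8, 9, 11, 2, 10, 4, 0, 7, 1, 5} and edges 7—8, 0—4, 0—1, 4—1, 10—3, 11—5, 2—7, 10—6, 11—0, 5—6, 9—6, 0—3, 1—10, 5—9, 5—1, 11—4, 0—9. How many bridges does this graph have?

2

The edges on the cycle 11-0-9-5-11 are not bridges since each lies on that cycle.
But removing 7—8 disconnects 7 from 8; removing 2—7 disconnects 2 from 7 — these are bridges.
That makes 2 bridges.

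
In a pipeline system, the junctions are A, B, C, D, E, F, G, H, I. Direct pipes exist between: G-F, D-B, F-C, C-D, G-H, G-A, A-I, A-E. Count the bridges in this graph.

8

removing B-D disconnects B from D; removing I-A disconnects I from A; removing C-F disconnects C from F; removing A-G disconnects A from G — these are bridges.
In total 8 edges are bridges.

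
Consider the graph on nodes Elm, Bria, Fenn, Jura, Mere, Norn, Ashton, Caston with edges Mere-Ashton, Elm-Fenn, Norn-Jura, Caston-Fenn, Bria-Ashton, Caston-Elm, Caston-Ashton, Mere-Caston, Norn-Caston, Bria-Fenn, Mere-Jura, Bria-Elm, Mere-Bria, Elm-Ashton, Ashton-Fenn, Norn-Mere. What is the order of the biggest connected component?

Starting from Elm we can reach Elm, Bria, Fenn, Jura, Mere, Norn, Ashton, Caston. That is one component of size 8.
The largest has 8 vertices.

8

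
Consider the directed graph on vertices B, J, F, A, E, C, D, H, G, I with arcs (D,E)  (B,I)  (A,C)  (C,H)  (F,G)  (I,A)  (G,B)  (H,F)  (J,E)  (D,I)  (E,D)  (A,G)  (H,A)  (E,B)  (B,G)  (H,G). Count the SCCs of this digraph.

{A, B, C, F, G, H, I} are all mutually reachable — one SCC of size 7.
{D, E} are all mutually reachable — one SCC of size 2.
{J} is an SCC by itself.
That gives 3 strongly connected components.

3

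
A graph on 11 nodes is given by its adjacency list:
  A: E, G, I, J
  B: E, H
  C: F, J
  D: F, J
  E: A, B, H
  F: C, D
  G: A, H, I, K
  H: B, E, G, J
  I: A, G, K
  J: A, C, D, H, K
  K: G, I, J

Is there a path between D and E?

From D we can reach A, B, C, D, E, F, G, H, I, J, K, which includes E.

Yes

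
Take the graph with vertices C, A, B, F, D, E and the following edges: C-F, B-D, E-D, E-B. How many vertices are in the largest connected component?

A is isolated — a component by itself.
Starting from C we can reach C, F. That is one component of size 2.
Starting from B we can reach B, D, E. That is one component of size 3.
The largest has 3 vertices.

3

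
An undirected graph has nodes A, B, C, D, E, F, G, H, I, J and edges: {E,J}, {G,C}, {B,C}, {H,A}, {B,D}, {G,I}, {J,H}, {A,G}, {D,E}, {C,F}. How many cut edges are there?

The edges on the cycle B-D-E-J-H-A-G-C-B are not bridges since each lies on that cycle.
But removing I–G disconnects I from G; removing F–C disconnects F from C — these are bridges.
That makes 2 bridges.

2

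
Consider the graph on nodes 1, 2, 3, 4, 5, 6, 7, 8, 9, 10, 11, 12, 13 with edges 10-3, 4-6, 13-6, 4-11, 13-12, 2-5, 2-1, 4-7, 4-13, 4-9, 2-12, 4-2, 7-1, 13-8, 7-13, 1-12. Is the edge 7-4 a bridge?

No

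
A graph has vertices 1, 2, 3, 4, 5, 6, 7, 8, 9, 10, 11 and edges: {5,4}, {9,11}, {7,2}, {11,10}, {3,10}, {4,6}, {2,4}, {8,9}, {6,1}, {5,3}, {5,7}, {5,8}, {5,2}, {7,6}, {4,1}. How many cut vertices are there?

Removing 5 increases the component count from 1 to 2, so 5 is a cut vertex.
By contrast removing 8 leaves 1 component; it is not a cut vertex. No other vertex is a cut vertex either.

1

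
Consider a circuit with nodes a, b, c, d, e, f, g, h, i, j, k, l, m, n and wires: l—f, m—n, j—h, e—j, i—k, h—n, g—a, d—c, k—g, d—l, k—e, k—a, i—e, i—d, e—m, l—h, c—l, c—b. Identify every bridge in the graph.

b-c, f-l

The edges on the cycle k-g-a-k are not bridges since each lies on that cycle.
But removing c—b disconnects c from b; removing l—f disconnects l from f — these are bridges.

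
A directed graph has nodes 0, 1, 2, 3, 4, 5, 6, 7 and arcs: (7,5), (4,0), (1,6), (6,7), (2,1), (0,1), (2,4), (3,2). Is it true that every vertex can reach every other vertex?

No

There is no directed path from 4 to 3, so the graph is not strongly connected.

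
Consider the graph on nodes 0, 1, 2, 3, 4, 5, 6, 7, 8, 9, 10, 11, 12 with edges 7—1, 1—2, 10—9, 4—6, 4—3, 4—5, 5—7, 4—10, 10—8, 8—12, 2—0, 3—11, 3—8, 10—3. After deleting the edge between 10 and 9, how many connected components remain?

2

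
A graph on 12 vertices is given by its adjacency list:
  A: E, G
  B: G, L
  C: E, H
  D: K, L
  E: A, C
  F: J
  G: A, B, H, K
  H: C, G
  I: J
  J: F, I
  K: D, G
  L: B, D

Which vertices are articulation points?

G, J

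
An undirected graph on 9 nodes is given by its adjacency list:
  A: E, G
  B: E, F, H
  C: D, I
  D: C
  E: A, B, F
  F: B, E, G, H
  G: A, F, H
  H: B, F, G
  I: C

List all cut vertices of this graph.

C

Removing C increases the component count from 2 to 3, so C is a cut vertex.
By contrast removing G leaves 2 components; it is not a cut vertex. No other vertex is a cut vertex either.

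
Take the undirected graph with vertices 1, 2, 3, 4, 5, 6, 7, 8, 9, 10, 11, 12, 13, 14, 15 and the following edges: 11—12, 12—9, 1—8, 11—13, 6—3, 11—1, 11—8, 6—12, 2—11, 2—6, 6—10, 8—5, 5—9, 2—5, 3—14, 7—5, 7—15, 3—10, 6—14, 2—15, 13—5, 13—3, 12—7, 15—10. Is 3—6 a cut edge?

After removing 3—6, the path 3-10-6 still connects them, so the edge is not a bridge.

No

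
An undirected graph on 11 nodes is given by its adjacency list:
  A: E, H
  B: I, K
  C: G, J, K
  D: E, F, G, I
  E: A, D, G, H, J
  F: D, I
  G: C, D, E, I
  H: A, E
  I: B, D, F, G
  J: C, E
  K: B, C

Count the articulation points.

1

Removing E increases the component count from 1 to 2, so E is a cut vertex.
By contrast removing B leaves 1 component; it is not a cut vertex. No other vertex is a cut vertex either.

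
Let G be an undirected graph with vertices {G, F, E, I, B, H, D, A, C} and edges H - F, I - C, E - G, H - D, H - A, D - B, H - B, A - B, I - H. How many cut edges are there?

The edges on the cycle H-D-B-A-H are not bridges since each lies on that cycle.
But removing G - E disconnects G from E; removing I - H disconnects I from H; removing I - C disconnects I from C; removing F - H disconnects F from H — these are bridges.
That makes 4 bridges.

4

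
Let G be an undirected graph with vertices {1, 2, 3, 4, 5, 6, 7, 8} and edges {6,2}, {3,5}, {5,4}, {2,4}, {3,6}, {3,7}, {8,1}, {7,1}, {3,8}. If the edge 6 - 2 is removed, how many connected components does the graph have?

1

6 and 2 are still connected via 6-3-5-4-2, so the component count stays at 1.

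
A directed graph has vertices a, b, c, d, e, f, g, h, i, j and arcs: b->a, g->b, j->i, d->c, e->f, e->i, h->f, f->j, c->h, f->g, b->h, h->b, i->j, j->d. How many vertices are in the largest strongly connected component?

{b, c, d, f, g, h, i, j} are all mutually reachable — one SCC of size 8.
{e} is an SCC by itself.
{a} is an SCC by itself.
The largest has 8 vertices.

8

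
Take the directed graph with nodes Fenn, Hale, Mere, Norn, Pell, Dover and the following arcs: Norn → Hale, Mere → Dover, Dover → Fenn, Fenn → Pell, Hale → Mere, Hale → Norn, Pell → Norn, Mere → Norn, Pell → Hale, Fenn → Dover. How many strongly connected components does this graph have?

1

{Fenn, Hale, Mere, Norn, Pell, Dover} are all mutually reachable — one SCC of size 6.
That gives 1 strongly connected component.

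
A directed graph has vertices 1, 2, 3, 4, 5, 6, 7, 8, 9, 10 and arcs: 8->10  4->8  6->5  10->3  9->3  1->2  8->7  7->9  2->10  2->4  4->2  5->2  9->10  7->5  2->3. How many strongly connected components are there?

{2, 4, 5, 7, 8} are all mutually reachable — one SCC of size 5.
{10} is an SCC by itself.
{1} is an SCC by itself.
{9} is an SCC by itself.
{6} is an SCC by itself.
(and 1 more singleton SCC)
That gives 6 strongly connected components.

6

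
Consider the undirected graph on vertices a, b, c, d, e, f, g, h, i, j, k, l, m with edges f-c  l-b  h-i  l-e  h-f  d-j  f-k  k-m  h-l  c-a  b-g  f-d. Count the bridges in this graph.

removing h-l disconnects h from l; removing i-h disconnects i from h; removing g-b disconnects g from b; removing m-k disconnects m from k — these are bridges.
In total 12 edges are bridges.

12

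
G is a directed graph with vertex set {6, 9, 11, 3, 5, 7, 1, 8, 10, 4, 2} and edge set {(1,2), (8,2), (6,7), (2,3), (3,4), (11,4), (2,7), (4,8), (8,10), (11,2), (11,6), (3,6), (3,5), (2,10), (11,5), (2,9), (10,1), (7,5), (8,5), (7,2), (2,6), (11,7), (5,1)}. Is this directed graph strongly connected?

There is no directed path from 9 to 3, so the graph is not strongly connected.

No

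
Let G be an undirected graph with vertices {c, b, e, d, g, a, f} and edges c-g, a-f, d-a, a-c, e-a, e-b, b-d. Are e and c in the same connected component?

Yes

From e we can reach a, b, c, d, e, f, g, which includes c.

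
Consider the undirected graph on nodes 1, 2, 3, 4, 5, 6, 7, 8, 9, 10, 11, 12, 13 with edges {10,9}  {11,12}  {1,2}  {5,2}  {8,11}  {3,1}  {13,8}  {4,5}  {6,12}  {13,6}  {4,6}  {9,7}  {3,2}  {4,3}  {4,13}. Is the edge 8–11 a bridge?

No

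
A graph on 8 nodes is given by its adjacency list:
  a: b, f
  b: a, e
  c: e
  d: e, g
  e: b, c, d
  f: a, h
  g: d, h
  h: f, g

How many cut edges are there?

1

The edges on the cycle g-h-f-a-b-e-d-g are not bridges since each lies on that cycle.
But removing e-c disconnects e from c — this is a bridge.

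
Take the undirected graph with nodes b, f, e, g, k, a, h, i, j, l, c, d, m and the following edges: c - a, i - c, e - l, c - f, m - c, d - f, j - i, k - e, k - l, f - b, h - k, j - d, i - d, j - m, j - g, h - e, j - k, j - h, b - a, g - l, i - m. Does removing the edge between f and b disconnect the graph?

No

After removing f - b, the path f-c-a-b still connects them, so the edge is not a bridge.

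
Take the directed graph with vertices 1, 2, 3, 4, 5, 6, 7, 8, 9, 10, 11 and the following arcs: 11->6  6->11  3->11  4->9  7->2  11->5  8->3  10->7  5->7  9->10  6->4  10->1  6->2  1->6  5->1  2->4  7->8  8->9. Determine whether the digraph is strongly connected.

From 11 we can reach every vertex (1, 2, 3, 4, 5, 6, 7, 8, 9, 10, 11), and every vertex can reach 11 (1, 2, 3, 4, 5, 6, 7, 8, 9, 10, 11). So the whole graph is one strongly connected component.

Yes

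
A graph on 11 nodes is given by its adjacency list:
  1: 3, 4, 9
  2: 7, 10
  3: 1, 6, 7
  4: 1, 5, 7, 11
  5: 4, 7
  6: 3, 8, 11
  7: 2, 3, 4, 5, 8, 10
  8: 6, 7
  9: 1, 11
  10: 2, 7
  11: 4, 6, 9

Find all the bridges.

none

The edges on the cycle 7-10-2-7 are not bridges since each lies on that cycle.
Every edge lies on some cycle, so there are no bridges.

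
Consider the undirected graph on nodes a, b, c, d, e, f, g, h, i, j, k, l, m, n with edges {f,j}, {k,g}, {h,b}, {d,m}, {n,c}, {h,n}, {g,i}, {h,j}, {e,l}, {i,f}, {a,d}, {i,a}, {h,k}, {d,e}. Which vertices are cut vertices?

a, d, e, h, i, n

Removing a increases the component count from 1 to 2, so a is a cut vertex.
Removing d increases the component count from 1 to 3, so d is a cut vertex.
Removing e increases the component count from 1 to 2, so e is a cut vertex.
Likewise h, i, n are cut vertices.
By contrast removing j leaves 1 component; it is not a cut vertex. No other vertex is a cut vertex either.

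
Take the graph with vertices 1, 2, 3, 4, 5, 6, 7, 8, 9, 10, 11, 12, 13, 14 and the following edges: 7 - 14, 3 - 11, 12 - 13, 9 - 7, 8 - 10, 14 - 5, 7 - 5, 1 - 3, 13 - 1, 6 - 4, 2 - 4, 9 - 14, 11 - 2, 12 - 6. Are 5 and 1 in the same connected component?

No

The component containing 5 is {5, 7, 9, 14}, and 1 is not in it.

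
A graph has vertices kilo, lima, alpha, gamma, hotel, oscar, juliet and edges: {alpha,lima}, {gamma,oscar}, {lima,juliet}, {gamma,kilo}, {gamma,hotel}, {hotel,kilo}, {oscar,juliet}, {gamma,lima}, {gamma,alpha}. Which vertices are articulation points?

gamma

Removing gamma increases the component count from 1 to 2, so gamma is a cut vertex.
By contrast removing juliet leaves 1 component; it is not a cut vertex. No other vertex is a cut vertex either.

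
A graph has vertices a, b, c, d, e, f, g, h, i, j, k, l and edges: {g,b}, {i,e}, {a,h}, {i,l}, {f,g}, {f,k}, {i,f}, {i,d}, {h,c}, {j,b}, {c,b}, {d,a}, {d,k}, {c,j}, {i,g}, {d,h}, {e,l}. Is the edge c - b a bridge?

No

After removing c - b, the path c-j-b still connects them, so the edge is not a bridge.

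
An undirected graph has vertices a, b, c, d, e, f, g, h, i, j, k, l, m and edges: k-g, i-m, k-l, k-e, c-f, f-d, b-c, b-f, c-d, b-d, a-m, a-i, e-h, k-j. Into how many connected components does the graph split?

3

Starting from a we can reach a, i, m. That is one component of size 3.
Starting from b we can reach b, c, d, f. That is one component of size 4.
Starting from e we can reach e, g, h, j, k, l. That is one component of size 6.
Total: 3 components.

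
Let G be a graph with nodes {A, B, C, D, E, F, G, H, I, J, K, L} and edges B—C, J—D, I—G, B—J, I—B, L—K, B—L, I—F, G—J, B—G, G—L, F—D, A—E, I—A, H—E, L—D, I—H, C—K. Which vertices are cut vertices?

I

Removing I increases the component count from 1 to 2, so I is a cut vertex.
By contrast removing F leaves 1 component; it is not a cut vertex. No other vertex is a cut vertex either.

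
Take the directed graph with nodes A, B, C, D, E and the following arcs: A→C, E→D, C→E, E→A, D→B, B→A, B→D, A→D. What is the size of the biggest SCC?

5

{A, B, C, D, E} are all mutually reachable — one SCC of size 5.
The largest has 5 vertices.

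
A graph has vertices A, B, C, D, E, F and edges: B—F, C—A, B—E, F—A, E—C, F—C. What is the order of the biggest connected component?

5

D is isolated — a component by itself.
Starting from A we can reach A, B, C, E, F. That is one component of size 5.
The largest has 5 vertices.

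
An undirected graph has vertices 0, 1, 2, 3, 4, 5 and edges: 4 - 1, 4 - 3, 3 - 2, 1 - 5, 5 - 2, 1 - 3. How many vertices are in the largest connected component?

5

0 is isolated — a component by itself.
Starting from 1 we can reach 1, 2, 3, 4, 5. That is one component of size 5.
The largest has 5 vertices.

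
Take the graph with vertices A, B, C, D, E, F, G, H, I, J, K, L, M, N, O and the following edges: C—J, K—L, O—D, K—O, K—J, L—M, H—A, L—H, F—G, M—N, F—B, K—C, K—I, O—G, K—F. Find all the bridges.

The edges on the cycle K-O-G-F-K are not bridges since each lies on that cycle.
But removing B—F disconnects B from F; removing K—I disconnects K from I; removing H—L disconnects H from L; removing L—K disconnects L from K — these are bridges.
In total 8 edges are bridges.

A-H, B-F, D-O, H-L, I-K, K-L, L-M, M-N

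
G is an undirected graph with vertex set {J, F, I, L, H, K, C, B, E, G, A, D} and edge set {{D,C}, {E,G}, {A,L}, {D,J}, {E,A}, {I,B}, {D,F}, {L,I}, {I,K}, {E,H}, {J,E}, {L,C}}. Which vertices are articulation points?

D, E, I, L

Removing D increases the component count from 1 to 2, so D is a cut vertex.
Removing E increases the component count from 1 to 3, so E is a cut vertex.
Removing I increases the component count from 1 to 3, so I is a cut vertex.
Likewise L is a cut vertex.
By contrast removing H leaves 1 component; it is not a cut vertex. No other vertex is a cut vertex either.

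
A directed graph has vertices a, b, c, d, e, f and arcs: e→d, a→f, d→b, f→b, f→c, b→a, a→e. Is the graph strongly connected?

No

There is no directed path from c to b, so the graph is not strongly connected.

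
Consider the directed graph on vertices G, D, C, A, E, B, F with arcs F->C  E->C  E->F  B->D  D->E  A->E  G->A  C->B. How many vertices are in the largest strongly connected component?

5

{B, C, D, E, F} are all mutually reachable — one SCC of size 5.
{A} is an SCC by itself.
{G} is an SCC by itself.
The largest has 5 vertices.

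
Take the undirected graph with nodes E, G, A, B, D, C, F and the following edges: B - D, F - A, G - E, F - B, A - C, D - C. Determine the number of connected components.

2

Starting from E we can reach E, G. That is one component of size 2.
Starting from A we can reach A, B, C, D, F. That is one component of size 5.
Total: 2 components.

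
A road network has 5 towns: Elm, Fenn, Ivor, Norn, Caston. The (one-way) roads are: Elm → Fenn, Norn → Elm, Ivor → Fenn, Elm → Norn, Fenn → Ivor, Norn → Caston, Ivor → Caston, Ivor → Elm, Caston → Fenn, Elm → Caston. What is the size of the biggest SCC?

{Elm, Fenn, Ivor, Norn, Caston} are all mutually reachable — one SCC of size 5.
The largest has 5 vertices.

5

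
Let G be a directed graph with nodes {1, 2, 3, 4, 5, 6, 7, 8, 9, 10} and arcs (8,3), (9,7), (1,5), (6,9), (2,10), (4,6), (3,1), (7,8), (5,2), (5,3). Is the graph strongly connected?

No

There is no directed path from 1 to 8, so the graph is not strongly connected.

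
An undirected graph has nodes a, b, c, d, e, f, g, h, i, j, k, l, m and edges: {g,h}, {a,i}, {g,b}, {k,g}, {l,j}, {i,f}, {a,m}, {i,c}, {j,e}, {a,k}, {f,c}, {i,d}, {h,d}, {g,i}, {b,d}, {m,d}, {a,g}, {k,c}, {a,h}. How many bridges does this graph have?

2

The edges on the cycle a-k-g-a are not bridges since each lies on that cycle.
But removing l - j disconnects l from j; removing j - e disconnects j from e — these are bridges.
That makes 2 bridges.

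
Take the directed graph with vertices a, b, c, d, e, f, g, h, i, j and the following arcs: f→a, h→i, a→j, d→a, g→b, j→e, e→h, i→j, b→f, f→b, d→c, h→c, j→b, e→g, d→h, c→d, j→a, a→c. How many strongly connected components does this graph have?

1

{a, b, c, d, e, f, g, h, i, j} are all mutually reachable — one SCC of size 10.
That gives 1 strongly connected component.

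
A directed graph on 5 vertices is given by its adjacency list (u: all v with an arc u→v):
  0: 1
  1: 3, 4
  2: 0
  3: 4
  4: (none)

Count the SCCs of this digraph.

5

{4} is an SCC by itself.
{2} is an SCC by itself.
{0} is an SCC by itself.
{1} is an SCC by itself.
{3} is an SCC by itself.
That gives 5 strongly connected components.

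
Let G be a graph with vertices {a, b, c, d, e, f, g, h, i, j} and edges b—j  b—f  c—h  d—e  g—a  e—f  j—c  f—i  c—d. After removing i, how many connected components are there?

With i gone, the remaining components are: {a, g}; {b, c, d, e, f, h, j}.
That is 2 components.

2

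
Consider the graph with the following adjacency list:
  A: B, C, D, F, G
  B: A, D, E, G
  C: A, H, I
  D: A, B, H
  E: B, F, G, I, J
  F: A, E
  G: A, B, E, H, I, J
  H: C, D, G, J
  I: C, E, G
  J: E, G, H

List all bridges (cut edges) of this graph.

The edges on the cycle G-H-J-E-G are not bridges since each lies on that cycle.
Every edge lies on some cycle, so there are no bridges.

none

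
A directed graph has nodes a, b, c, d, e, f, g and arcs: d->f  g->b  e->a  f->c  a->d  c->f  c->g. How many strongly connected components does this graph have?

6

{c, f} are all mutually reachable — one SCC of size 2.
{b} is an SCC by itself.
{g} is an SCC by itself.
{d} is an SCC by itself.
{a} is an SCC by itself.
(and 1 more singleton SCC)
That gives 6 strongly connected components.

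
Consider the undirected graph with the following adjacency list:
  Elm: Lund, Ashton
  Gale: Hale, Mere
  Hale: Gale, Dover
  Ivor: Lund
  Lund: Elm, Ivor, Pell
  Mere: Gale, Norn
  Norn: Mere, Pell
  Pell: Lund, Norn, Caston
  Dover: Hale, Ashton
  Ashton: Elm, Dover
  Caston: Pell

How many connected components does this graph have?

Starting from Elm we can reach Elm, Gale, Hale, Ivor, Lund, Mere, Norn, Pell, Dover, Ashton, Caston. That is one component of size 11.
Total: 1 component.

1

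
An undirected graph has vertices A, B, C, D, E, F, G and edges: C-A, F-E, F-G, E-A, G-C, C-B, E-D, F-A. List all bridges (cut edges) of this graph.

B-C, D-E

The edges on the cycle F-E-A-F are not bridges since each lies on that cycle.
But removing B-C disconnects B from C; removing E-D disconnects E from D — these are bridges.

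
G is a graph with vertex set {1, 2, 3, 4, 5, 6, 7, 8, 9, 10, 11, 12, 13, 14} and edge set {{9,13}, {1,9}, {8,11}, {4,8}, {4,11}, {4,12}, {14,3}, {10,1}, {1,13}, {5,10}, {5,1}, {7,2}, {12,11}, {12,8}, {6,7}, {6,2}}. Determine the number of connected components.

4

Starting from 3 we can reach 3, 14. That is one component of size 2.
Starting from 2 we can reach 2, 6, 7. That is one component of size 3.
Starting from 4 we can reach 4, 8, 11, 12. That is one component of size 4.
Starting from 1 we can reach 1, 5, 9, 10, 13. That is one component of size 5.
Total: 4 components.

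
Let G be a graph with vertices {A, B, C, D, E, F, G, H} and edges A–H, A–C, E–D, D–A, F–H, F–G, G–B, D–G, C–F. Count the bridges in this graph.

The edges on the cycle D-A-C-F-G-D are not bridges since each lies on that cycle.
But removing B–G disconnects B from G; removing D–E disconnects D from E — these are bridges.
That makes 2 bridges.

2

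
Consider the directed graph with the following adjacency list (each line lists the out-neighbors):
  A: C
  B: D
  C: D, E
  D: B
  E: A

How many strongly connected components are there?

2

{A, C, E} are all mutually reachable — one SCC of size 3.
{B, D} are all mutually reachable — one SCC of size 2.
That gives 2 strongly connected components.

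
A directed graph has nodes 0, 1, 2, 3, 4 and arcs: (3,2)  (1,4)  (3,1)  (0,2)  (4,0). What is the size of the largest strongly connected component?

1

{4} is an SCC by itself.
{0} is an SCC by itself.
{2} is an SCC by itself.
{1} is an SCC by itself.
{3} is an SCC by itself.
The largest has 1 vertex.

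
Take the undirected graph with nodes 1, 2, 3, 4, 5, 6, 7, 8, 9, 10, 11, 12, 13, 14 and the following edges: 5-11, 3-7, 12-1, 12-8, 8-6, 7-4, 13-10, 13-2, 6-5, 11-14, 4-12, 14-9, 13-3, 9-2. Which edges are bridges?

The edges on the cycle 13-3-7-4-12-8-6-5-11-14-9-2-13 are not bridges since each lies on that cycle.
But removing 13-10 disconnects 13 from 10; removing 12-1 disconnects 12 from 1 — these are bridges.

1-12, 10-13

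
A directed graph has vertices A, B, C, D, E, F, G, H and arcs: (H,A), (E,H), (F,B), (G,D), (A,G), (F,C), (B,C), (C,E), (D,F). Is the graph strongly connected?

From B we can reach every vertex (A, B, C, D, E, F, G, H), and every vertex can reach B (A, B, C, D, E, F, G, H). So the whole graph is one strongly connected component.

Yes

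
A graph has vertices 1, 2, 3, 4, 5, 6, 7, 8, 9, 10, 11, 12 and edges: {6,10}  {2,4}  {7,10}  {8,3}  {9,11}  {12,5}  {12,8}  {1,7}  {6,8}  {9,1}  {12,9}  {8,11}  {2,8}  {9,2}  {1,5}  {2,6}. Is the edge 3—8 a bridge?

Yes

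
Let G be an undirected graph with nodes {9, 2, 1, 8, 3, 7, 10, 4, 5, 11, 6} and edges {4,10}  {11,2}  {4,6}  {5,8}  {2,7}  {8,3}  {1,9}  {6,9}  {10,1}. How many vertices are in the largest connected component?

5

Starting from 2 we can reach 2, 7, 11. That is one component of size 3.
Starting from 3 we can reach 3, 5, 8. That is one component of size 3.
Starting from 1 we can reach 1, 4, 6, 9, 10. That is one component of size 5.
The largest has 5 vertices.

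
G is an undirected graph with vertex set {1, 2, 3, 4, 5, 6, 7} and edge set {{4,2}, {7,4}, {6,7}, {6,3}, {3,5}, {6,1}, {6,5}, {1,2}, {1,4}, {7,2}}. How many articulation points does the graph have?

1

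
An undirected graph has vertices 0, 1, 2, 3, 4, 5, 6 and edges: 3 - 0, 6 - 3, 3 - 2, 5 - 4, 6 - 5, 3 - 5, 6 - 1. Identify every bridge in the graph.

The edges on the cycle 6-3-5-6 are not bridges since each lies on that cycle.
But removing 3 - 0 disconnects 3 from 0; removing 6 - 1 disconnects 6 from 1; removing 5 - 4 disconnects 5 from 4; removing 2 - 3 disconnects 2 from 3 — these are bridges.

0-3, 1-6, 2-3, 4-5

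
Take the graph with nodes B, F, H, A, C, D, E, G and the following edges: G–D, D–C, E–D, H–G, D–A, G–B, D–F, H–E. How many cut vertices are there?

Removing D increases the component count from 1 to 4, so D is a cut vertex.
Removing G increases the component count from 1 to 2, so G is a cut vertex.
By contrast removing E leaves 1 component; it is not a cut vertex. No other vertex is a cut vertex either.

2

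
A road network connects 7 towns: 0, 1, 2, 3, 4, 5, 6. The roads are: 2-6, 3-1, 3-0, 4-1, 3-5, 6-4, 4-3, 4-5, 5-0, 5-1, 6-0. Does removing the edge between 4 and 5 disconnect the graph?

After removing 4-5, the path 4-3-5 still connects them, so the edge is not a bridge.

No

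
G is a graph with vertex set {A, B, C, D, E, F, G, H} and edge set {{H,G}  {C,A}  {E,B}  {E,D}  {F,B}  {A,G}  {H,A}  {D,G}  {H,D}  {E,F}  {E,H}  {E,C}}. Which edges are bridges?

The edges on the cycle E-F-B-E are not bridges since each lies on that cycle.
Every edge lies on some cycle, so there are no bridges.

none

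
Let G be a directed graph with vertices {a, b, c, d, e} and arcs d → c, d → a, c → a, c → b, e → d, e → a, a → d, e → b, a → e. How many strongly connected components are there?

2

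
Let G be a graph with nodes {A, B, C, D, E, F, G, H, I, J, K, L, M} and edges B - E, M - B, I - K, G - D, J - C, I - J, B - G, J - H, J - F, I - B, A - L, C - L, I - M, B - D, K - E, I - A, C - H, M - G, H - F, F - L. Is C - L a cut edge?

After removing C - L, the path C-J-F-L still connects them, so the edge is not a bridge.

No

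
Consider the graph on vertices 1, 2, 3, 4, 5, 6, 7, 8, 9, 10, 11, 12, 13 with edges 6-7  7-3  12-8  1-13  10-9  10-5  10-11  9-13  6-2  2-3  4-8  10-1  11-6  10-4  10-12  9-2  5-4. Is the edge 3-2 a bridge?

After removing 3-2, the path 3-7-6-2 still connects them, so the edge is not a bridge.

No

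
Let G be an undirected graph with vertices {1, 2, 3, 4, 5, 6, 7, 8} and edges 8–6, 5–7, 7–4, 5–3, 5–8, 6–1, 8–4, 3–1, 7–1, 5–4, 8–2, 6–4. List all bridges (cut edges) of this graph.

2-8

The edges on the cycle 8-6-4-8 are not bridges since each lies on that cycle.
But removing 2–8 disconnects 2 from 8 — this is a bridge.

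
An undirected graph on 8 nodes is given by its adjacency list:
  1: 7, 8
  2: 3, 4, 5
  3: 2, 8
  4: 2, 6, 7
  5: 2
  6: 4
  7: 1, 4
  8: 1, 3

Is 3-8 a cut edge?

After removing 3-8, the path 3-2-4-7-1-8 still connects them, so the edge is not a bridge.

No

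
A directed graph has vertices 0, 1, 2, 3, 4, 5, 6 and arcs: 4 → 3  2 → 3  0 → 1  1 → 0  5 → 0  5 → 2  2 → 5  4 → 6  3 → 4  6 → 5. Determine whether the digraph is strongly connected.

There is no directed path from 1 to 6, so the graph is not strongly connected.

No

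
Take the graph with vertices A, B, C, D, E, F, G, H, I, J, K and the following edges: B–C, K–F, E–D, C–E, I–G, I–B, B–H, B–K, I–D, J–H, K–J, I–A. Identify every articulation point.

Removing B increases the component count from 1 to 2, so B is a cut vertex.
Removing I increases the component count from 1 to 3, so I is a cut vertex.
Removing K increases the component count from 1 to 2, so K is a cut vertex.
By contrast removing D leaves 1 component; it is not a cut vertex. No other vertex is a cut vertex either.

B, I, K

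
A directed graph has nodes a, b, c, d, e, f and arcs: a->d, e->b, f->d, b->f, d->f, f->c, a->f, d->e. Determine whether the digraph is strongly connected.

No

There is no directed path from c to a, so the graph is not strongly connected.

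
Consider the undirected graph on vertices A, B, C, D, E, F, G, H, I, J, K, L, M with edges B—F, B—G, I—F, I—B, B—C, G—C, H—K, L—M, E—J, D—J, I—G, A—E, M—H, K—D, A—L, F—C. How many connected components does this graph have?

Starting from B we can reach B, C, F, G, I. That is one component of size 5.
Starting from A we can reach A, D, E, H, J, K, L, M. That is one component of size 8.
Total: 2 components.

2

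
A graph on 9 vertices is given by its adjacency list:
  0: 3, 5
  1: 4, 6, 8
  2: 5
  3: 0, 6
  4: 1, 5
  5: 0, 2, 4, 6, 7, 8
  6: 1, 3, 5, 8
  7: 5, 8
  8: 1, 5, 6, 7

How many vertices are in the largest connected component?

9

Starting from 0 we can reach 0, 1, 2, 3, 4, 5, 6, 7, 8. That is one component of size 9.
The largest has 9 vertices.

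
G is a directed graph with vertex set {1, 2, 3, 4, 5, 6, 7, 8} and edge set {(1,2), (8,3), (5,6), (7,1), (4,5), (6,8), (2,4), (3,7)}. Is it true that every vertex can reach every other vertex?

Yes

From 3 we can reach every vertex (1, 2, 3, 4, 5, 6, 7, 8), and every vertex can reach 3 (1, 2, 3, 4, 5, 6, 7, 8). So the whole graph is one strongly connected component.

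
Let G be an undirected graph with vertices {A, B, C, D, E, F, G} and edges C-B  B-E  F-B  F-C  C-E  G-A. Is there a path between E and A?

No

The component containing E is {B, C, E, F}, and A is not in it.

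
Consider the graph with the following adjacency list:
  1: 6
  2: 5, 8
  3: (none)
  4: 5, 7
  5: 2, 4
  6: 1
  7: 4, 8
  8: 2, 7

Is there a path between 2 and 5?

From 2 we can reach 2, 4, 5, 7, 8, which includes 5.

Yes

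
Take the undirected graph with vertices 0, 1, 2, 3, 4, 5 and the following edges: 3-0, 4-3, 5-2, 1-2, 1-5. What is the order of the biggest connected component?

Starting from 0 we can reach 0, 3, 4. That is one component of size 3.
Starting from 1 we can reach 1, 2, 5. That is one component of size 3.
The largest has 3 vertices.

3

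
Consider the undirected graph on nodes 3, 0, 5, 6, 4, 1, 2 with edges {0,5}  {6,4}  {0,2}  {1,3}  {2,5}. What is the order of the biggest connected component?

Starting from 1 we can reach 1, 3. That is one component of size 2.
Starting from 4 we can reach 4, 6. That is one component of size 2.
Starting from 0 we can reach 0, 2, 5. That is one component of size 3.
The largest has 3 vertices.

3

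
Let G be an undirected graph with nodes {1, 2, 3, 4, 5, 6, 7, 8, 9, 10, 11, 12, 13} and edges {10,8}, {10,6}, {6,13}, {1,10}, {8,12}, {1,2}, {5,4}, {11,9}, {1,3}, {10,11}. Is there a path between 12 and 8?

Yes

From 12 we can reach 1, 2, 3, 6, 8, 9, 10, 11, 12, 13, which includes 8.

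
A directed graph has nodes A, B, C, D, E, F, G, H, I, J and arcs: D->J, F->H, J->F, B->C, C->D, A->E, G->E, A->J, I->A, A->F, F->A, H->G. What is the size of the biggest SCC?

3

{A, F, J} are all mutually reachable — one SCC of size 3.
{E} is an SCC by itself.
{I} is an SCC by itself.
{H} is an SCC by itself.
{C} is an SCC by itself.
(and 3 more singleton SCCs)
The largest has 3 vertices.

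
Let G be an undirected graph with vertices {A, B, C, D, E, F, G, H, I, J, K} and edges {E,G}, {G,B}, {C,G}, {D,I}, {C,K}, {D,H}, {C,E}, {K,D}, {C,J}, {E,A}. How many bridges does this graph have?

7

The edges on the cycle C-E-G-C are not bridges since each lies on that cycle.
But removing C–J disconnects C from J; removing G–B disconnects G from B; removing C–K disconnects C from K; removing I–D disconnects I from D — these are bridges.
In total 7 edges are bridges.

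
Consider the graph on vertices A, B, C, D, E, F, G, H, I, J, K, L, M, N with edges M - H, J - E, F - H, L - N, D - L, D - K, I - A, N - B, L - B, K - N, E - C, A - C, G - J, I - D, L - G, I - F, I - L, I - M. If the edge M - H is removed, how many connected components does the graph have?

1

M and H are still connected via M-I-F-H, so the component count stays at 1.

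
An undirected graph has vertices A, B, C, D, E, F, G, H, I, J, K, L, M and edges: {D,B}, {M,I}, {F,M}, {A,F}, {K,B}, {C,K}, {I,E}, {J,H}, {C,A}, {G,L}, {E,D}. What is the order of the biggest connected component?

Starting from G we can reach G, L. That is one component of size 2.
Starting from H we can reach H, J. That is one component of size 2.
Starting from A we can reach A, B, C, D, E, F, I, K, M. That is one component of size 9.
The largest has 9 vertices.

9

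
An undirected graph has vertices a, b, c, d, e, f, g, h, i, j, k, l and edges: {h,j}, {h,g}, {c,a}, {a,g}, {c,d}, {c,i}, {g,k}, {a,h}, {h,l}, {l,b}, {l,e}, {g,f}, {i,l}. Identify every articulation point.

Removing c increases the component count from 1 to 2, so c is a cut vertex.
Removing g increases the component count from 1 to 3, so g is a cut vertex.
Removing h increases the component count from 1 to 2, so h is a cut vertex.
Likewise l is a cut vertex.
By contrast removing i leaves 1 component; it is not a cut vertex. No other vertex is a cut vertex either.

c, g, h, l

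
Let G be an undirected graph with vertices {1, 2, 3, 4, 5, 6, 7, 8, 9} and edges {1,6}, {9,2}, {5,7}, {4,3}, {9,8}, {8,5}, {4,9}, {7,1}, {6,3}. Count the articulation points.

Removing 9 increases the component count from 1 to 2, so 9 is a cut vertex.
By contrast removing 2 leaves 1 component; it is not a cut vertex. No other vertex is a cut vertex either.

1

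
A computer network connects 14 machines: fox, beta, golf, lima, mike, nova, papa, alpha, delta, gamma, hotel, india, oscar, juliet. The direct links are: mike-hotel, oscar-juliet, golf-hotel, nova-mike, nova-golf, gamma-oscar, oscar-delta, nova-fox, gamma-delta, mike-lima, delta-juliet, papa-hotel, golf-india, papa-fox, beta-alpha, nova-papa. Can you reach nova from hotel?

From hotel we can reach fox, golf, lima, mike, nova, papa, hotel, india, which includes nova.

Yes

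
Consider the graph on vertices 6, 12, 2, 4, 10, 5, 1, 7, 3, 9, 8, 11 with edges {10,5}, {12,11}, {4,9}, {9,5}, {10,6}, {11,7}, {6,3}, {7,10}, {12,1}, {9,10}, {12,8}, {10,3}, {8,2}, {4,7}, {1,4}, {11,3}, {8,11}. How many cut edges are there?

1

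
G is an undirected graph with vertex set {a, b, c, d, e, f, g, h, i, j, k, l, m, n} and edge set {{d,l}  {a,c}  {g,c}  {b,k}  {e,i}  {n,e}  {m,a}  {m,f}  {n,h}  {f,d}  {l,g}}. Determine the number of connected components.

j is isolated — a component by itself.
Starting from b we can reach b, k. That is one component of size 2.
Starting from e we can reach e, h, i, n. That is one component of size 4.
Starting from a we can reach a, c, d, f, g, l, m. That is one component of size 7.
Total: 4 components.

4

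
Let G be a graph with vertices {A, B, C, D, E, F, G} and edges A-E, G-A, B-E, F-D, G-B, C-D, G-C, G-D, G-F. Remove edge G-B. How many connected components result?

1

G and B are still connected via G-A-E-B, so the component count stays at 1.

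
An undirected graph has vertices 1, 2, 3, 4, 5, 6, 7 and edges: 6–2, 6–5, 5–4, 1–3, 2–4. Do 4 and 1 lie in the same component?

The component containing 4 is {2, 4, 5, 6}, and 1 is not in it.

No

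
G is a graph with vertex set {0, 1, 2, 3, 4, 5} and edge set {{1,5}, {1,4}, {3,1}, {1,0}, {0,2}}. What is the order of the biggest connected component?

6

Starting from 0 we can reach 0, 1, 2, 3, 4, 5. That is one component of size 6.
The largest has 6 vertices.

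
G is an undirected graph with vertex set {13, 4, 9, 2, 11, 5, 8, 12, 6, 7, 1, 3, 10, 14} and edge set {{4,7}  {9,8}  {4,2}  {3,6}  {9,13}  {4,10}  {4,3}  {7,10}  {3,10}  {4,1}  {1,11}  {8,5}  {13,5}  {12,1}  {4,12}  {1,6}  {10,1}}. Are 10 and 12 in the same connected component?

From 10 we can reach 1, 2, 3, 4, 6, 7, 10, 11, 12, which includes 12.

Yes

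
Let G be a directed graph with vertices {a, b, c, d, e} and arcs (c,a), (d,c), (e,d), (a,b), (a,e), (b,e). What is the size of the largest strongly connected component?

{a, b, c, d, e} are all mutually reachable — one SCC of size 5.
The largest has 5 vertices.

5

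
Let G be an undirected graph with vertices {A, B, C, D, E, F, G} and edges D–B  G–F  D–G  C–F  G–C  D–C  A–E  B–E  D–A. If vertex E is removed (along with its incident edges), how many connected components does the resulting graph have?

With E gone, the remaining components are: {A, B, C, D, F, G}.
That is 1 component.

1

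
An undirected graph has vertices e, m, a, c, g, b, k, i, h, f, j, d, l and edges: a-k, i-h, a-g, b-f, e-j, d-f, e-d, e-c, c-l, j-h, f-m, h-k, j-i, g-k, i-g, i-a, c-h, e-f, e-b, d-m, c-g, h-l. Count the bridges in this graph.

The edges on the cycle e-d-m-f-e are not bridges since each lies on that cycle.
Every edge lies on some cycle, so there are no bridges.

0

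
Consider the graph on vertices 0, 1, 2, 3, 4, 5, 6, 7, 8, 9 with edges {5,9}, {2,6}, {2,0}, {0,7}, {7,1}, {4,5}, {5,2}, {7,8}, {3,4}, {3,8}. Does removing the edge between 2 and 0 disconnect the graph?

After removing 2 - 0, the path 2-5-4-3-8-7-0 still connects them, so the edge is not a bridge.

No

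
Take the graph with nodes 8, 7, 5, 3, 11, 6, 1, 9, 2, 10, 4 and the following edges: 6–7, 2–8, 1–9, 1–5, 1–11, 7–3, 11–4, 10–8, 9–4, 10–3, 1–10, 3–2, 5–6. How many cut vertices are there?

1

Removing 1 increases the component count from 1 to 2, so 1 is a cut vertex.
By contrast removing 5 leaves 1 component; it is not a cut vertex. No other vertex is a cut vertex either.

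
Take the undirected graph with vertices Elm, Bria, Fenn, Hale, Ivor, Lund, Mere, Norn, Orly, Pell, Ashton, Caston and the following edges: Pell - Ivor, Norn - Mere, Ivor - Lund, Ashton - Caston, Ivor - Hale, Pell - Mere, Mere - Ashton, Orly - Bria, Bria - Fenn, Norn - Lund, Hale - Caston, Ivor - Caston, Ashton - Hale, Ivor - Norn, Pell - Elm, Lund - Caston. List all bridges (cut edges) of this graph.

Bria-Fenn, Bria-Orly, Elm-Pell

The edges on the cycle Ivor-Norn-Lund-Ivor are not bridges since each lies on that cycle.
But removing Bria - Fenn disconnects Bria from Fenn; removing Orly - Bria disconnects Orly from Bria; removing Pell - Elm disconnects Pell from Elm — these are bridges.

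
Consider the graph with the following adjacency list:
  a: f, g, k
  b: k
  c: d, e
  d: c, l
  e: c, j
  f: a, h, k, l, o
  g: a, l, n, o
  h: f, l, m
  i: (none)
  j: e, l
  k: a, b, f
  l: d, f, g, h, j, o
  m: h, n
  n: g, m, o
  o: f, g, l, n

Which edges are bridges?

b-k

The edges on the cycle f-k-a-f are not bridges since each lies on that cycle.
But removing k-b disconnects k from b — this is a bridge.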